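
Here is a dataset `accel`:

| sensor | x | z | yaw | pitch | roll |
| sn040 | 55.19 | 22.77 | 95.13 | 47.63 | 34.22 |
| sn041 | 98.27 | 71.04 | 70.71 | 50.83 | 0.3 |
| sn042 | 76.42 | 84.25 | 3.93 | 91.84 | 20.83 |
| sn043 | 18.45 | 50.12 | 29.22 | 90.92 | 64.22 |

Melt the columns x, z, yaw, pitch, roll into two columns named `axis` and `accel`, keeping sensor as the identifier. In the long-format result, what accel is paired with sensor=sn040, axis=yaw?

95.13

Unpivoting turns each (sensor, wide-column) pair into one long row.
The wide cell at row sn040, column yaw holds 95.13, so the long row (sn040, yaw) has accel=95.13.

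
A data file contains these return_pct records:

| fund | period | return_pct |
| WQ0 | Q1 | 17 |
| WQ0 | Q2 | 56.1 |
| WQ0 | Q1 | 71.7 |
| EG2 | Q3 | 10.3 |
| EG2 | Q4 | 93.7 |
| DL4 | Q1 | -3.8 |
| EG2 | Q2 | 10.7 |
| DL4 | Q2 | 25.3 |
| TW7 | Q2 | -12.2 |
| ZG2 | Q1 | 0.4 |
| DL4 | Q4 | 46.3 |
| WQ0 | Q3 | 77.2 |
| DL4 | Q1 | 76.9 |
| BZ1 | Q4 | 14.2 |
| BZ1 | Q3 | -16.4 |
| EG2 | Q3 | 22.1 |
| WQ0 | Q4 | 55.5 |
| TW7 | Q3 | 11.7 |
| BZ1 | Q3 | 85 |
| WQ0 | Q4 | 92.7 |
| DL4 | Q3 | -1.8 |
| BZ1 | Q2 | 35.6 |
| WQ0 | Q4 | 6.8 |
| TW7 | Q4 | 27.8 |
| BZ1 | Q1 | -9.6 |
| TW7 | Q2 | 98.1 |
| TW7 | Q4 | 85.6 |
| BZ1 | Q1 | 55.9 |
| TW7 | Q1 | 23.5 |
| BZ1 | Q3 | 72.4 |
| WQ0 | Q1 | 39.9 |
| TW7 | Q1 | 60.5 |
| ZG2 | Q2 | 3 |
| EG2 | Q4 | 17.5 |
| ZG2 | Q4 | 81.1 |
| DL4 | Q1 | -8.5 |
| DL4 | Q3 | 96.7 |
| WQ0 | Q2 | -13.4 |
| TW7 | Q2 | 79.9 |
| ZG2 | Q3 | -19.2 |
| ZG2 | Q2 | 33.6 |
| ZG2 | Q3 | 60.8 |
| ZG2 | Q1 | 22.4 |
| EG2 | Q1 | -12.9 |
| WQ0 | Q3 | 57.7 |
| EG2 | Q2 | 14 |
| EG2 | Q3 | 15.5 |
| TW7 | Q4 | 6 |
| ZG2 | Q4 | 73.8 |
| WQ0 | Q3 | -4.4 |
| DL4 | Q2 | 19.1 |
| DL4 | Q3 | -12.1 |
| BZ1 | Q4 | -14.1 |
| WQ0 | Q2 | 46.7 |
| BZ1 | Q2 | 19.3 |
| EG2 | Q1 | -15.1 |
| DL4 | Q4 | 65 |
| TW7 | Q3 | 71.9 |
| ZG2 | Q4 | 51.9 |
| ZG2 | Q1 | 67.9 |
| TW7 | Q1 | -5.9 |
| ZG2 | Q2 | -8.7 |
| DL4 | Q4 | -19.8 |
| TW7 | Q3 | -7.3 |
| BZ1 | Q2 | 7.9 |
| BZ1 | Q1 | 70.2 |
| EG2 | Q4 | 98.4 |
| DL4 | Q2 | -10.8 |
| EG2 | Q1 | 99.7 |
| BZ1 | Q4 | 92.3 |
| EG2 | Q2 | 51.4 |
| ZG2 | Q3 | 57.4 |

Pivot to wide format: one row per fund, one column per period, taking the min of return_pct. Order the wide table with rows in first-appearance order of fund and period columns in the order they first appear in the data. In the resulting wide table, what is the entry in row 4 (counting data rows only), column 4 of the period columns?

6

With rows in first-appearance order of fund, row 4 is fund=TW7. period columns in first-appearance order: Q1, Q2, Q3, Q4; column 4 is Q4.
Long rows with fund=TW7, period=Q4: min(27.8, 85.6, 6) = 6.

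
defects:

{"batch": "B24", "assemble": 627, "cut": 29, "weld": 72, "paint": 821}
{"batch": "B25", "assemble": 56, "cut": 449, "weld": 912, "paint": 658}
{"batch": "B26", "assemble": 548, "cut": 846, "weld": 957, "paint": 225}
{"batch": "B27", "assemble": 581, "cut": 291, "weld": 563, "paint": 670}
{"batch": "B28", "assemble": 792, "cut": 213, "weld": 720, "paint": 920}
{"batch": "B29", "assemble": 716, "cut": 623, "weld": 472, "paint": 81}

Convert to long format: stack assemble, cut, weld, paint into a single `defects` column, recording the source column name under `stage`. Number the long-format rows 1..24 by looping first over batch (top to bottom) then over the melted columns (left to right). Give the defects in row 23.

472

24 rows total (6 × 4). Row 23: index ⌊(23-1)/4⌋ = 5 into batch → B29; (23-1) mod 4 = 2 into the melted columns → weld.
So row 23 is (B29, weld, 472); defects = 472.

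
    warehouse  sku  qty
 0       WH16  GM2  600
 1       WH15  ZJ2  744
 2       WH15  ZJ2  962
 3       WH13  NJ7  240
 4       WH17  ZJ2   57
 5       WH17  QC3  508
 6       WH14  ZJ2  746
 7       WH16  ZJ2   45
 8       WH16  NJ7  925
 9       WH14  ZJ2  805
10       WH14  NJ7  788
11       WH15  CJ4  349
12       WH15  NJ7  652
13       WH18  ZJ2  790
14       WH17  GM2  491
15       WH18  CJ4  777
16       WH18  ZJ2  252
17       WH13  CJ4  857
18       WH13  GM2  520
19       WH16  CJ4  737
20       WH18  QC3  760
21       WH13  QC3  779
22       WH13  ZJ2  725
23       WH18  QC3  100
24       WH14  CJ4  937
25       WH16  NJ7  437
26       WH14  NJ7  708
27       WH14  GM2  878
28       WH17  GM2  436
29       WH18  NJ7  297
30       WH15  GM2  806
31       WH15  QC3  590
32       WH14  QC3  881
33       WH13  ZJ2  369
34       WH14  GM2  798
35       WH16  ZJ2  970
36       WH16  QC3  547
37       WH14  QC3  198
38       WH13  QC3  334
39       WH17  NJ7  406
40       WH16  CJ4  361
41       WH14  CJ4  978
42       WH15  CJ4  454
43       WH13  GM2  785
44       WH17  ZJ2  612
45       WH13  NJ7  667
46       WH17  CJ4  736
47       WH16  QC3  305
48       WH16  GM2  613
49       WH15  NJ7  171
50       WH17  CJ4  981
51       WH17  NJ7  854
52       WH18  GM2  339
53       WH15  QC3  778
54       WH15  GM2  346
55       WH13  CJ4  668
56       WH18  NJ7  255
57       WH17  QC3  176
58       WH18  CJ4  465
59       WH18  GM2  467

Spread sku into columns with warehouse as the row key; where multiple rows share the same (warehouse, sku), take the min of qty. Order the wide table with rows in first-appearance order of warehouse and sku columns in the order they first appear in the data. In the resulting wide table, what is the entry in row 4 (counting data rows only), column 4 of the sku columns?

176

With rows in first-appearance order of warehouse, row 4 is warehouse=WH17. sku columns in first-appearance order: GM2, ZJ2, NJ7, QC3, CJ4; column 4 is QC3.
Long rows with warehouse=WH17, sku=QC3: min(508, 176) = 176.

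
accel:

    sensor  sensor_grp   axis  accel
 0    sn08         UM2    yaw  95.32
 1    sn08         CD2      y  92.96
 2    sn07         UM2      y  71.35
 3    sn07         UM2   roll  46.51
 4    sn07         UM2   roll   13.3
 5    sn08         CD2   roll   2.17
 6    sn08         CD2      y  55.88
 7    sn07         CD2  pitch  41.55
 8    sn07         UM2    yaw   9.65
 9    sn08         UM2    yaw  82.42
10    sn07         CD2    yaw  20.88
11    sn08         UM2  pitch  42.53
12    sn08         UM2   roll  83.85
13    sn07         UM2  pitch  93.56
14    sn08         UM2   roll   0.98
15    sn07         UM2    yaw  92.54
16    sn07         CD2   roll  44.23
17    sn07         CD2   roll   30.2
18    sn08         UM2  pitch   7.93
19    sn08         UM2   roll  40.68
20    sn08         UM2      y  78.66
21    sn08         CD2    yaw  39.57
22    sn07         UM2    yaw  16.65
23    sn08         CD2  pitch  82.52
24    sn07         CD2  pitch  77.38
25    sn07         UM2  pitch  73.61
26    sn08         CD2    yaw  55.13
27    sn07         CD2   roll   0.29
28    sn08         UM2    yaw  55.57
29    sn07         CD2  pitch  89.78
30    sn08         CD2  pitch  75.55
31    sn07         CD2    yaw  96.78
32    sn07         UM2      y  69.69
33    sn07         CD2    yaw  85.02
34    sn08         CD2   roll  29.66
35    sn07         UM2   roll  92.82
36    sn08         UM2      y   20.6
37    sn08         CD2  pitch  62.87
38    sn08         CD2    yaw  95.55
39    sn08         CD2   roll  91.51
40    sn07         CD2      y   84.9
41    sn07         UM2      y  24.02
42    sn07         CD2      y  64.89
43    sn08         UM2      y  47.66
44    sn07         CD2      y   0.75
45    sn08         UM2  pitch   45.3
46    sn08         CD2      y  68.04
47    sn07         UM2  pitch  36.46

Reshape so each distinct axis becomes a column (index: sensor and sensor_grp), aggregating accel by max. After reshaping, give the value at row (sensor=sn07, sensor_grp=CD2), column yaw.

96.78

Rows with sensor=sn07, sensor_grp=CD2 and axis=yaw: accel values are 20.88, 96.78, 85.02.
max(20.88, 96.78, 85.02) = 96.78.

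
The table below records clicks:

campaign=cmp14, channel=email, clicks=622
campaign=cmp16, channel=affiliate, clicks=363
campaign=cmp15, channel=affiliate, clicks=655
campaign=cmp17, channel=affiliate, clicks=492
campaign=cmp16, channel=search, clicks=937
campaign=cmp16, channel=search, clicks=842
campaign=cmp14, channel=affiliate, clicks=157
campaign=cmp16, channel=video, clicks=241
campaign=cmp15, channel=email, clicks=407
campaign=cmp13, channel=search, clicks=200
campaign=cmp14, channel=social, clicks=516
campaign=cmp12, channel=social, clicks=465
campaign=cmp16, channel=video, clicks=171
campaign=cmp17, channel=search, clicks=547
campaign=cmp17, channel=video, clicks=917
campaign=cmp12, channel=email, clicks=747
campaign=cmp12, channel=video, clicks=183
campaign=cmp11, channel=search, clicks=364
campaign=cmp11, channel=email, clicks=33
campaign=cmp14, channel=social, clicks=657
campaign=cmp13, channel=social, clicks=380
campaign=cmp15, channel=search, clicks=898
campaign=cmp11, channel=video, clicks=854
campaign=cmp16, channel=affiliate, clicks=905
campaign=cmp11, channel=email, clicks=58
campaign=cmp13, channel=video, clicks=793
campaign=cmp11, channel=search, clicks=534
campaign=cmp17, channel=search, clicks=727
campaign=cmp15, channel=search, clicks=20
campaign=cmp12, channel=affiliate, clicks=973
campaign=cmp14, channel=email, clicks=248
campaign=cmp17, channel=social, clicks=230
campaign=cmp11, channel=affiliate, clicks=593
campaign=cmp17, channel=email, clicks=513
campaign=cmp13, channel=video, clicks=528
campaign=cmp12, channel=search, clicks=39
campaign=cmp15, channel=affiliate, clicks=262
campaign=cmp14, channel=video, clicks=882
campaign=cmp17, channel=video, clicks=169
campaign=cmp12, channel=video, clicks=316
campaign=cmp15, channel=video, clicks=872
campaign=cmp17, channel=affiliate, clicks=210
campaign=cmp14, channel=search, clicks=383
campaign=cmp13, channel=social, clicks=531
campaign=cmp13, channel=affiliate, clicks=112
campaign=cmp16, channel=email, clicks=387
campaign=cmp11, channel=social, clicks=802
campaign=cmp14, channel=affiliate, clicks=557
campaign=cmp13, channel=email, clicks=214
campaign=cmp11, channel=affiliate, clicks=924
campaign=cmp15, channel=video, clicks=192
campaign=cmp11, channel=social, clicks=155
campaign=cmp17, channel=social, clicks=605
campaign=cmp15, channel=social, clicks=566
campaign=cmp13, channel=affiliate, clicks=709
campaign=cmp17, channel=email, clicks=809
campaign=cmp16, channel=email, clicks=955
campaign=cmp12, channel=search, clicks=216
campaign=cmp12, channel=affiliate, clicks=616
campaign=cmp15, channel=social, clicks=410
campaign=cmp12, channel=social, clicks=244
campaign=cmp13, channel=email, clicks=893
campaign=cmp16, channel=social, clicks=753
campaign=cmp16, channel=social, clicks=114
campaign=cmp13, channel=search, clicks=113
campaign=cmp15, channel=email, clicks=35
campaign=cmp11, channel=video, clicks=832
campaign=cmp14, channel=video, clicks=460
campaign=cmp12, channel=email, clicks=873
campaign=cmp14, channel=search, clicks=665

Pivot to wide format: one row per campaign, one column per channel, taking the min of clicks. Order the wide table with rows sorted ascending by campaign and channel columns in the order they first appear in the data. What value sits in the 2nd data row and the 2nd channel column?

616

With rows sorted ascending by campaign, row 2 is campaign=cmp12. channel columns in first-appearance order: email, affiliate, search, video, social; column 2 is affiliate.
Long rows with campaign=cmp12, channel=affiliate: min(973, 616) = 616.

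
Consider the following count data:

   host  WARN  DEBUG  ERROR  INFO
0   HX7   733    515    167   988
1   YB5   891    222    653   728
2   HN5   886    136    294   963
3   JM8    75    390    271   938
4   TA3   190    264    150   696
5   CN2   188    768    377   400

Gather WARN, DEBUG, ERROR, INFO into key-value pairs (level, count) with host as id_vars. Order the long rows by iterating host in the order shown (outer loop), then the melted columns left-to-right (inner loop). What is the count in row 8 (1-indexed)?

24 rows total (6 × 4). Row 8: index ⌊(8-1)/4⌋ = 1 into host → YB5; (8-1) mod 4 = 3 into the melted columns → INFO.
So row 8 is (YB5, INFO, 728); count = 728.

728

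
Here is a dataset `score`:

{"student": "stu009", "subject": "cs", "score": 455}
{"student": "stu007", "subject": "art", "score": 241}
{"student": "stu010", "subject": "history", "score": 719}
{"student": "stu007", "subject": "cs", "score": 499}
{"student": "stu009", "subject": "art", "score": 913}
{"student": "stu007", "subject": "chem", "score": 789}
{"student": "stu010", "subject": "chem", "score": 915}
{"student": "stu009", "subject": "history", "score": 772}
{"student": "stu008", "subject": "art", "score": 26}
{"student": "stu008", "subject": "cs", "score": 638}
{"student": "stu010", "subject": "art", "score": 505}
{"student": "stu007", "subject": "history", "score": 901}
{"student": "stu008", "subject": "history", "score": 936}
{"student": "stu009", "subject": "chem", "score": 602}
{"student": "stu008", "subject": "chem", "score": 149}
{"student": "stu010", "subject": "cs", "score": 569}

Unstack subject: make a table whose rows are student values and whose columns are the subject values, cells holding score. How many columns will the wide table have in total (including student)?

5

1 column for student plus 4 distinct subject values → 5 columns.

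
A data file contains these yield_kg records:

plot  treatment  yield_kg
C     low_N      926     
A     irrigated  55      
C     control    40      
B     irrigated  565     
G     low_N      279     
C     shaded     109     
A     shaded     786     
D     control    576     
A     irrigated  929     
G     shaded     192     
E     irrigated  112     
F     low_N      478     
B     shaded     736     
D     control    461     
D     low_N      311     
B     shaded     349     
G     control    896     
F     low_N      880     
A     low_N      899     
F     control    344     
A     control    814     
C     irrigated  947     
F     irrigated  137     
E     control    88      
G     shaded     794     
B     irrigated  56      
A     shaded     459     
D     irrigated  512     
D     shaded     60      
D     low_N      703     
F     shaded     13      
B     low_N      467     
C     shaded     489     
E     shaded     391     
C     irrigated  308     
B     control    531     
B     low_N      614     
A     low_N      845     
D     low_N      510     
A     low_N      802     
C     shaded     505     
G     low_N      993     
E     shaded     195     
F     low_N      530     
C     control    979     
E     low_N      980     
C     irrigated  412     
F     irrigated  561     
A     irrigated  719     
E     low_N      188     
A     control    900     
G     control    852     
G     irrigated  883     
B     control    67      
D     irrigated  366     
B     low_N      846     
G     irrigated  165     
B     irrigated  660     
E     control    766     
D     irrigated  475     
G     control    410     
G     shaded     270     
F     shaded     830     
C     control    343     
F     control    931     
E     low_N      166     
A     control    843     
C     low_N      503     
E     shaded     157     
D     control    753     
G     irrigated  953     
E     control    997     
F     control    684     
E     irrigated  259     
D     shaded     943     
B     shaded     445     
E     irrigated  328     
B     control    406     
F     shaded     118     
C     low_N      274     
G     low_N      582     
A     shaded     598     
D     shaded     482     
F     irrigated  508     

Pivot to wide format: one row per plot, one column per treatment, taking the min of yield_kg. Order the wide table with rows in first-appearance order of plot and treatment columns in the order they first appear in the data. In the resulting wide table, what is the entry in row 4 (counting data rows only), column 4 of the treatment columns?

With rows in first-appearance order of plot, row 4 is plot=G. treatment columns in first-appearance order: low_N, irrigated, control, shaded; column 4 is shaded.
Long rows with plot=G, treatment=shaded: min(192, 794, 270) = 192.

192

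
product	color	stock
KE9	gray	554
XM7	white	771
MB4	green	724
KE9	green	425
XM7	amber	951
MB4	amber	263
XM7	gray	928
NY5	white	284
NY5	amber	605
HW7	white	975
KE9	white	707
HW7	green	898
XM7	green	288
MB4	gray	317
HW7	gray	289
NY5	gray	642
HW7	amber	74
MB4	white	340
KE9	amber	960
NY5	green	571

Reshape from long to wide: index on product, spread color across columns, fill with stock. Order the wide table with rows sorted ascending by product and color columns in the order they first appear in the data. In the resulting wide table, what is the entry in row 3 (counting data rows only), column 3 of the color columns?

724

With rows sorted ascending by product, row 3 is product=MB4. color columns in first-appearance order: gray, white, green, amber; column 3 is green.
Long rows with product=MB4, color=green: stock = 724.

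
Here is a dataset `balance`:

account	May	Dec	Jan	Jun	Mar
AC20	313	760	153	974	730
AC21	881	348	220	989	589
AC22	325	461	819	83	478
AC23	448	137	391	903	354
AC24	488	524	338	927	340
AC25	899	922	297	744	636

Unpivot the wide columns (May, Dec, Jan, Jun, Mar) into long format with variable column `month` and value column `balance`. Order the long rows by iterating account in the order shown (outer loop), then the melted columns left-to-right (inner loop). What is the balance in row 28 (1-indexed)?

30 rows total (6 × 5). Row 28: index ⌊(28-1)/5⌋ = 5 into account → AC25; (28-1) mod 5 = 2 into the melted columns → Jan.
So row 28 is (AC25, Jan, 297); balance = 297.

297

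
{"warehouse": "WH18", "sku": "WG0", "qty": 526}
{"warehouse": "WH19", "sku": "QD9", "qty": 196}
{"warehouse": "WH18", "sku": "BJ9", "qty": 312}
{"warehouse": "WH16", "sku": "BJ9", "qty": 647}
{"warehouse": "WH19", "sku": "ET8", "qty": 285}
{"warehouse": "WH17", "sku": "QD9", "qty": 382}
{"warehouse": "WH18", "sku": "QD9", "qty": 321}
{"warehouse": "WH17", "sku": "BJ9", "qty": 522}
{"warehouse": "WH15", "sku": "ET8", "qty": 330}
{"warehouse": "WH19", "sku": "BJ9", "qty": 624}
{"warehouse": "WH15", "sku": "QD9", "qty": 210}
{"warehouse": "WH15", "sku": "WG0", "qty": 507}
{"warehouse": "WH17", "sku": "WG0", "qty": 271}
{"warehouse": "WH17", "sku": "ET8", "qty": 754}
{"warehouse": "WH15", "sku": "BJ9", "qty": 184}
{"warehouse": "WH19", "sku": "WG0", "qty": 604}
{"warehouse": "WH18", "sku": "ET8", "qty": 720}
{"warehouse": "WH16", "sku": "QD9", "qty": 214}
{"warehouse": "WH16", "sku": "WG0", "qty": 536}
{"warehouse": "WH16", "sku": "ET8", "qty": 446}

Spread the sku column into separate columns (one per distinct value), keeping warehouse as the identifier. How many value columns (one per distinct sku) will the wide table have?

4

4 distinct sku values: QD9, ET8, BJ9, WG0.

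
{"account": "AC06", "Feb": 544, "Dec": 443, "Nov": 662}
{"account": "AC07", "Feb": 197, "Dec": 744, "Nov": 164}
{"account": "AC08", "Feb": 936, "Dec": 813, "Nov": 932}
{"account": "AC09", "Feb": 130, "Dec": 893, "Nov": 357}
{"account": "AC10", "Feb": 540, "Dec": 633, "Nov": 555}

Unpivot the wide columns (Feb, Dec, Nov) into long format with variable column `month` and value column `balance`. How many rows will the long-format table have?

15

5 account values × 3 melted columns = 15 rows.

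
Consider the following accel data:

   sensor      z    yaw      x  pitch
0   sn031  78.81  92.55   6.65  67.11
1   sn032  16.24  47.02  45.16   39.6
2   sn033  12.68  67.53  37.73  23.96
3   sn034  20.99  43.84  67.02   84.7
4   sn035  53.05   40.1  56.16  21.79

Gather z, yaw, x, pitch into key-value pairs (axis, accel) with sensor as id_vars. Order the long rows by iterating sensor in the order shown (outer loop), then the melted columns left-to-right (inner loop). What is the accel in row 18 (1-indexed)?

40.1

20 rows total (5 × 4). Row 18: index ⌊(18-1)/4⌋ = 4 into sensor → sn035; (18-1) mod 4 = 1 into the melted columns → yaw.
So row 18 is (sn035, yaw, 40.1); accel = 40.1.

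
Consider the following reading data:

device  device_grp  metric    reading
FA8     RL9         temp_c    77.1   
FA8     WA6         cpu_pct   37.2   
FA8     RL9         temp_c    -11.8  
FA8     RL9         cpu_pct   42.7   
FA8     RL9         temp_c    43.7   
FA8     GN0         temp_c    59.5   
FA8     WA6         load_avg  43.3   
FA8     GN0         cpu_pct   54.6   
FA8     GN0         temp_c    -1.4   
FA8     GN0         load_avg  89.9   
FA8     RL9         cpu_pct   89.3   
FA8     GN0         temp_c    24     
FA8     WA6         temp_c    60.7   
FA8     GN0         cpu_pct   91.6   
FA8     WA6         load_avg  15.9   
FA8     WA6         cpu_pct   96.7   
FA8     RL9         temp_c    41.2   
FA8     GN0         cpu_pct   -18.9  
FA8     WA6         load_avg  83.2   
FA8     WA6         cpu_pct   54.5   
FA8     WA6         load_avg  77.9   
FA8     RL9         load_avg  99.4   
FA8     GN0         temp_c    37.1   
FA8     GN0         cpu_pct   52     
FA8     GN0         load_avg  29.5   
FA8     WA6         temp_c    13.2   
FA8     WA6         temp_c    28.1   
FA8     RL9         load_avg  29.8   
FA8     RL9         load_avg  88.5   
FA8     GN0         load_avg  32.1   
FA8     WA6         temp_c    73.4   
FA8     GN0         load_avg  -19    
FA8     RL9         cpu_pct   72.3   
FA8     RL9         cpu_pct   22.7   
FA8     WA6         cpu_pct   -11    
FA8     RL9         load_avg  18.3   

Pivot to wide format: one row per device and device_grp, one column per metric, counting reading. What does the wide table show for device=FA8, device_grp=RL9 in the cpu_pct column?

4

Rows with device=FA8, device_grp=RL9 and metric=cpu_pct: reading values are 42.7, 89.3, 72.3, 22.7.
4 rows match — count = 4.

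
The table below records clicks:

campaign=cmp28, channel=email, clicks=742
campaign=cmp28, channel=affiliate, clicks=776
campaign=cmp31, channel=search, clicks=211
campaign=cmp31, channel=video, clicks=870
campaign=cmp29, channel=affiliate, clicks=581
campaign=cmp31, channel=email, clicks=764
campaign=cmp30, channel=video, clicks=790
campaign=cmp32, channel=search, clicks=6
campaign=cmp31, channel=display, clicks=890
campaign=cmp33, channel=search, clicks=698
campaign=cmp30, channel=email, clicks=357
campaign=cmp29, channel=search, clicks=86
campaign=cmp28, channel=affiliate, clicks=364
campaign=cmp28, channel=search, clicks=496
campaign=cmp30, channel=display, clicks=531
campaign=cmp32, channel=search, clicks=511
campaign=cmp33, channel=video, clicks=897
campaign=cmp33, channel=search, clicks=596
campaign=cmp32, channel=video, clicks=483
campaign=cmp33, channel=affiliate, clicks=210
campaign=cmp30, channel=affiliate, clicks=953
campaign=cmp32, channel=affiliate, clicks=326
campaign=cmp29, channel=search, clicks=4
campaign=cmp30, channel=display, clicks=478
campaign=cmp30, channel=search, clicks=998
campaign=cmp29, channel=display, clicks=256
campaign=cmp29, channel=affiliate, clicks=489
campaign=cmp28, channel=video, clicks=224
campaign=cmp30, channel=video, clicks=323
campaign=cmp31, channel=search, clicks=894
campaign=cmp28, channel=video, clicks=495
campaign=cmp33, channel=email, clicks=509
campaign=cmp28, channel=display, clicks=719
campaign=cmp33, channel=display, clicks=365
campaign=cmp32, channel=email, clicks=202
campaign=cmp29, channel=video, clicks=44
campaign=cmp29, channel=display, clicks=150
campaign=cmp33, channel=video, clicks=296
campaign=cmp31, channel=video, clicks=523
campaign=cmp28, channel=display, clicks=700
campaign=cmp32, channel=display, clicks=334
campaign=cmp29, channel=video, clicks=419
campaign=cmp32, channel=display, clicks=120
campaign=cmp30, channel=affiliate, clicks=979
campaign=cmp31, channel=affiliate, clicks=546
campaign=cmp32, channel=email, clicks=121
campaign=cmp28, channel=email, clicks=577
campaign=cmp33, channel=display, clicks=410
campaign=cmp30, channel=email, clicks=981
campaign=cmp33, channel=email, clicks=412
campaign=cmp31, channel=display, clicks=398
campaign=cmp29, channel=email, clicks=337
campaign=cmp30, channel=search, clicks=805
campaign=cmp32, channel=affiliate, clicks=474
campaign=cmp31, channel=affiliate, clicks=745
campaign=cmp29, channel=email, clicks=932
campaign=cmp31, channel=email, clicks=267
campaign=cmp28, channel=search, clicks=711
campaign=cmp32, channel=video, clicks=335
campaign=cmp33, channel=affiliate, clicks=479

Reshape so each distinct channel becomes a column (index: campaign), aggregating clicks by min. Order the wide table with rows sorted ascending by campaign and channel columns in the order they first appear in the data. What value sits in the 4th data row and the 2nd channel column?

With rows sorted ascending by campaign, row 4 is campaign=cmp31. channel columns in first-appearance order: email, affiliate, search, video, display; column 2 is affiliate.
Long rows with campaign=cmp31, channel=affiliate: min(546, 745) = 546.

546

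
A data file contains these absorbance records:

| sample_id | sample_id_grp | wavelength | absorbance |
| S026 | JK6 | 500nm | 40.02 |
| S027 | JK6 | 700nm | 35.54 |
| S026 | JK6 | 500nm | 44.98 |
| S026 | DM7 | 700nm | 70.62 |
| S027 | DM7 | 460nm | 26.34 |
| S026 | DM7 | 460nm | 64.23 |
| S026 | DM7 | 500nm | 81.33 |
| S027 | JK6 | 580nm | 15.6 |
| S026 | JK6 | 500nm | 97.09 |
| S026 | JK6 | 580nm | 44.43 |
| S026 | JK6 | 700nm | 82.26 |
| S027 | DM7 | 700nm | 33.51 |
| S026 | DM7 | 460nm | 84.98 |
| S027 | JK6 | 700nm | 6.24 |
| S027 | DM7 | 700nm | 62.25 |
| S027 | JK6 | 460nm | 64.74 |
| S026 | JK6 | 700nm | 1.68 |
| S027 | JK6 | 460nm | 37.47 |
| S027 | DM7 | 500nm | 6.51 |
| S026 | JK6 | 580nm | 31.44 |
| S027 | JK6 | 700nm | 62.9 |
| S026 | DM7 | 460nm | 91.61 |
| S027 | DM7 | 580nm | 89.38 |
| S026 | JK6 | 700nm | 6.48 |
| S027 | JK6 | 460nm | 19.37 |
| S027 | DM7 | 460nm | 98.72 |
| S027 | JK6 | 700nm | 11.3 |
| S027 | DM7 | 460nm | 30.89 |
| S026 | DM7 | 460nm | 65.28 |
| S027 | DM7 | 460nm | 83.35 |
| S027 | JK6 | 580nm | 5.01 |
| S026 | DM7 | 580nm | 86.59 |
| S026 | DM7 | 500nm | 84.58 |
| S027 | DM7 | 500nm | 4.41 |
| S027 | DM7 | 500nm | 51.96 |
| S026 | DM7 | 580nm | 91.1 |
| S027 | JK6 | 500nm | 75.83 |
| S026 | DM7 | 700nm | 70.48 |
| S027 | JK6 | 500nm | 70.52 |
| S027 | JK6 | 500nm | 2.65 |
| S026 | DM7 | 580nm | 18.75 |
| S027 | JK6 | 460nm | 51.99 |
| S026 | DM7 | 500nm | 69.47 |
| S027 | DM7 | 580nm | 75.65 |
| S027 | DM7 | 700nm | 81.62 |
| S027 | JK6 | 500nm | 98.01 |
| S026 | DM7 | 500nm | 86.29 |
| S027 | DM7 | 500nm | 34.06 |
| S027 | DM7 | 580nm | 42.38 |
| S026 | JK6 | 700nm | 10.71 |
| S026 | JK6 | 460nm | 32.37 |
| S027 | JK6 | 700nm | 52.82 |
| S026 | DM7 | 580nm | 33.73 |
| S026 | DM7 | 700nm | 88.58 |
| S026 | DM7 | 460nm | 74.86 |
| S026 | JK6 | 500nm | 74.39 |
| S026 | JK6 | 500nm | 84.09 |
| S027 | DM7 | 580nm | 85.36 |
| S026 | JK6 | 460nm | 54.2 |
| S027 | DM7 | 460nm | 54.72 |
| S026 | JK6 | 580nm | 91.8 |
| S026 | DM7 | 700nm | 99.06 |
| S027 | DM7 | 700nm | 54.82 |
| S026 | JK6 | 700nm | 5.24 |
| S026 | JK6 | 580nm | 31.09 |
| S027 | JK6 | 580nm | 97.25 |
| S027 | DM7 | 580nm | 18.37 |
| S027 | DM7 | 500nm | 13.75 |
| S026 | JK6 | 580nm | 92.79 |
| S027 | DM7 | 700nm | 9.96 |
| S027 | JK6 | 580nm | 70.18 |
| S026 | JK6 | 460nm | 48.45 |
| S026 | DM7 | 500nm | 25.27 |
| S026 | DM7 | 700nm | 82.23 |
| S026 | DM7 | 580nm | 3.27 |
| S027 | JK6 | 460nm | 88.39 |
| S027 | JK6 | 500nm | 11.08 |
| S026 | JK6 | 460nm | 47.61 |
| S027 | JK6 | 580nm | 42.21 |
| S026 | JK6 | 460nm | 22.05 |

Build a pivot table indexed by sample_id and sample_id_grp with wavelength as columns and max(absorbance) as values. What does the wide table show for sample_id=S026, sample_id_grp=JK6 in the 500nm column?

Rows with sample_id=S026, sample_id_grp=JK6 and wavelength=500nm: absorbance values are 40.02, 44.98, 97.09, 74.39, 84.09.
max(40.02, 44.98, 97.09, 74.39, 84.09) = 97.09.

97.09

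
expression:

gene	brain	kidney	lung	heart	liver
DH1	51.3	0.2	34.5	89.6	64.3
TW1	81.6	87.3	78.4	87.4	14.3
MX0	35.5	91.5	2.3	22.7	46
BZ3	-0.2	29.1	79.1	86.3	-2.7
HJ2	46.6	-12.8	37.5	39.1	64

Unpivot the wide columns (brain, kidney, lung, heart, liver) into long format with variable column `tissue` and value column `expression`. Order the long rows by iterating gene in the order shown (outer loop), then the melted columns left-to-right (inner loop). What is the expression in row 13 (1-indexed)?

25 rows total (5 × 5). Row 13: index ⌊(13-1)/5⌋ = 2 into gene → MX0; (13-1) mod 5 = 2 into the melted columns → lung.
So row 13 is (MX0, lung, 2.3); expression = 2.3.

2.3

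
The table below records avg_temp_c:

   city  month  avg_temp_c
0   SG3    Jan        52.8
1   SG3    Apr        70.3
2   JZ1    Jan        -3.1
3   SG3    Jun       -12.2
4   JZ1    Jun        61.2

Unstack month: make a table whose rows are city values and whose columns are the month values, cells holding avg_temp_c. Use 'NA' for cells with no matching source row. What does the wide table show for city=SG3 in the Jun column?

-12.2

The long row with city=SG3, month=Jun has avg_temp_c=-12.2.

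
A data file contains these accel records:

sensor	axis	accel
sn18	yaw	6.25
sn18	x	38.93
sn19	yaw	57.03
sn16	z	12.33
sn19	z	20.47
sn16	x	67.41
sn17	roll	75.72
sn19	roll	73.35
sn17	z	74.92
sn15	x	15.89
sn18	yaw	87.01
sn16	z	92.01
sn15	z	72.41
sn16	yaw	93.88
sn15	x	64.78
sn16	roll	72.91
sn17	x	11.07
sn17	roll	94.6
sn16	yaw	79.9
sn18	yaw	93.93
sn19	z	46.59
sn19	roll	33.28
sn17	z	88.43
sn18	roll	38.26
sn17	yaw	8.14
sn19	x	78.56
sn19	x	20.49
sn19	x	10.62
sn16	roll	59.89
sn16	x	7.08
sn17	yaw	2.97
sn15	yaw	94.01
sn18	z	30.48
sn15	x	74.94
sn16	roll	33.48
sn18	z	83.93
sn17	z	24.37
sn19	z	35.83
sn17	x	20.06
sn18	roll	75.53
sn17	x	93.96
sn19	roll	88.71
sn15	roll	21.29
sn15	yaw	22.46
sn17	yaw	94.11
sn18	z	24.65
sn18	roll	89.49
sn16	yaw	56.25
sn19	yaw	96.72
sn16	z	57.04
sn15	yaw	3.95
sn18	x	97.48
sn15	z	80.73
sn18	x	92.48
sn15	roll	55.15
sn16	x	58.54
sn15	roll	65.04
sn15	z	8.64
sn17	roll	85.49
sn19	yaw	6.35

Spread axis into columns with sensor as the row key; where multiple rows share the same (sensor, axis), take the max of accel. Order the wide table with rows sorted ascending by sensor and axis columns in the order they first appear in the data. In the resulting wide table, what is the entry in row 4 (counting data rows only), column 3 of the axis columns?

With rows sorted ascending by sensor, row 4 is sensor=sn18. axis columns in first-appearance order: yaw, x, z, roll; column 3 is z.
Long rows with sensor=sn18, axis=z: max(30.48, 83.93, 24.65) = 83.93.

83.93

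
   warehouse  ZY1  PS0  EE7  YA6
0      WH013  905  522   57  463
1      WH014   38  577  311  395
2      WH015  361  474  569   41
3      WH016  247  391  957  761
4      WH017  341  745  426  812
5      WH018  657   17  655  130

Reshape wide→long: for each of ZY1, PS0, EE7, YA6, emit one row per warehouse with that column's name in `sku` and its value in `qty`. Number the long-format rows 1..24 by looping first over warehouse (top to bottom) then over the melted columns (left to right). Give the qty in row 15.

957

24 rows total (6 × 4). Row 15: index ⌊(15-1)/4⌋ = 3 into warehouse → WH016; (15-1) mod 4 = 2 into the melted columns → EE7.
So row 15 is (WH016, EE7, 957); qty = 957.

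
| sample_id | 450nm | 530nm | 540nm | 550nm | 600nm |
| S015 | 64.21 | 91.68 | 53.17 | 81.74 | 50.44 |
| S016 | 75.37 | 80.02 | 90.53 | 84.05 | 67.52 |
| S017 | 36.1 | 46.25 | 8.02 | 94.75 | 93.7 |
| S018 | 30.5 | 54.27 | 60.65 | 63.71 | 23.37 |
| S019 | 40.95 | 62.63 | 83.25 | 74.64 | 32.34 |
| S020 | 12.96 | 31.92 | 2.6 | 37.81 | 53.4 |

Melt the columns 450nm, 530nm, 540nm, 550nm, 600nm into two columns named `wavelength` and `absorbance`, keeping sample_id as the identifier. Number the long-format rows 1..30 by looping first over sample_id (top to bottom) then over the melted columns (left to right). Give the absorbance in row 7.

30 rows total (6 × 5). Row 7: index ⌊(7-1)/5⌋ = 1 into sample_id → S016; (7-1) mod 5 = 1 into the melted columns → 530nm.
So row 7 is (S016, 530nm, 80.02); absorbance = 80.02.

80.02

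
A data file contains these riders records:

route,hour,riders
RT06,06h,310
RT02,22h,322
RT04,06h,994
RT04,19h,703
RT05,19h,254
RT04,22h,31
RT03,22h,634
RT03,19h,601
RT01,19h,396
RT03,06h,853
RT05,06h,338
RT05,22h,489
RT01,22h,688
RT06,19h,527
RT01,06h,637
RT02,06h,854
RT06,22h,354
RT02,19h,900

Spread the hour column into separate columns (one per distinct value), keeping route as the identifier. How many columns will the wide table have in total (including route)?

4

1 column for route plus 3 distinct hour values → 4 columns.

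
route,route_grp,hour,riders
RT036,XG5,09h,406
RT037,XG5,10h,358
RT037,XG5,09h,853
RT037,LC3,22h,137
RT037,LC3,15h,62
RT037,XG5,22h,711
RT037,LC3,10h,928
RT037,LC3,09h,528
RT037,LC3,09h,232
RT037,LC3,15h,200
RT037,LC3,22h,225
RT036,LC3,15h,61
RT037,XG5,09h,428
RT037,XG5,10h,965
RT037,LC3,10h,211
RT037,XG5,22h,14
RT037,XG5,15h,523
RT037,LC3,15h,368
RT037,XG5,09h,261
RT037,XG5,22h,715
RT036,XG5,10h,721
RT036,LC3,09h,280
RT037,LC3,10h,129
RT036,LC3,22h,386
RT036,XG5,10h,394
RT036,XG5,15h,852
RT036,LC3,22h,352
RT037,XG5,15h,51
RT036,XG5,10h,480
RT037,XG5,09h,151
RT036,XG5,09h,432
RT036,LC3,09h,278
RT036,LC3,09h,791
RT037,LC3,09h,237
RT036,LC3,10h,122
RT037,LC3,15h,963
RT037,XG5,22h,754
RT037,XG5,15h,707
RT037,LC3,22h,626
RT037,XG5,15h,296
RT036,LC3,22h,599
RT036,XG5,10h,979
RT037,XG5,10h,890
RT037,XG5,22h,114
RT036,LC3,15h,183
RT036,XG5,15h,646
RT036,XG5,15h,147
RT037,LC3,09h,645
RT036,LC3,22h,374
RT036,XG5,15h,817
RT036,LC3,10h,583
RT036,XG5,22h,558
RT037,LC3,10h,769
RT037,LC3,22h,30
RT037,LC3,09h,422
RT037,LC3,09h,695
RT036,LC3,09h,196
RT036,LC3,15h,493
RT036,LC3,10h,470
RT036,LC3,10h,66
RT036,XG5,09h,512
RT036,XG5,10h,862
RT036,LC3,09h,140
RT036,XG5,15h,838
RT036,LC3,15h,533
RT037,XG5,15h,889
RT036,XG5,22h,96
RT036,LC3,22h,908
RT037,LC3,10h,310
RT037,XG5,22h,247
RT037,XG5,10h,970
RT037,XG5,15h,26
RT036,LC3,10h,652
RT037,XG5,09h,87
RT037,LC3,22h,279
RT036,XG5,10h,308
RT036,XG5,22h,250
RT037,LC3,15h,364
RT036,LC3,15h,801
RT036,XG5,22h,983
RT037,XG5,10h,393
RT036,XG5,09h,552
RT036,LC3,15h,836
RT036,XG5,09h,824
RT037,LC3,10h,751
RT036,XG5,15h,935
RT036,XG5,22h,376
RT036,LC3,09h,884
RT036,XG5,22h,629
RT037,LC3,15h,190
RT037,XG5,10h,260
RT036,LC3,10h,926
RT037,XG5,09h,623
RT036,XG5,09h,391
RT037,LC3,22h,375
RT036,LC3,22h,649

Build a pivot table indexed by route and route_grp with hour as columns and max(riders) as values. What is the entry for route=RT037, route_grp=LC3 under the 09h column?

695

Rows with route=RT037, route_grp=LC3 and hour=09h: riders values are 528, 232, 237, 645, 422, 695.
max(528, 232, 237, 645, 422, 695) = 695.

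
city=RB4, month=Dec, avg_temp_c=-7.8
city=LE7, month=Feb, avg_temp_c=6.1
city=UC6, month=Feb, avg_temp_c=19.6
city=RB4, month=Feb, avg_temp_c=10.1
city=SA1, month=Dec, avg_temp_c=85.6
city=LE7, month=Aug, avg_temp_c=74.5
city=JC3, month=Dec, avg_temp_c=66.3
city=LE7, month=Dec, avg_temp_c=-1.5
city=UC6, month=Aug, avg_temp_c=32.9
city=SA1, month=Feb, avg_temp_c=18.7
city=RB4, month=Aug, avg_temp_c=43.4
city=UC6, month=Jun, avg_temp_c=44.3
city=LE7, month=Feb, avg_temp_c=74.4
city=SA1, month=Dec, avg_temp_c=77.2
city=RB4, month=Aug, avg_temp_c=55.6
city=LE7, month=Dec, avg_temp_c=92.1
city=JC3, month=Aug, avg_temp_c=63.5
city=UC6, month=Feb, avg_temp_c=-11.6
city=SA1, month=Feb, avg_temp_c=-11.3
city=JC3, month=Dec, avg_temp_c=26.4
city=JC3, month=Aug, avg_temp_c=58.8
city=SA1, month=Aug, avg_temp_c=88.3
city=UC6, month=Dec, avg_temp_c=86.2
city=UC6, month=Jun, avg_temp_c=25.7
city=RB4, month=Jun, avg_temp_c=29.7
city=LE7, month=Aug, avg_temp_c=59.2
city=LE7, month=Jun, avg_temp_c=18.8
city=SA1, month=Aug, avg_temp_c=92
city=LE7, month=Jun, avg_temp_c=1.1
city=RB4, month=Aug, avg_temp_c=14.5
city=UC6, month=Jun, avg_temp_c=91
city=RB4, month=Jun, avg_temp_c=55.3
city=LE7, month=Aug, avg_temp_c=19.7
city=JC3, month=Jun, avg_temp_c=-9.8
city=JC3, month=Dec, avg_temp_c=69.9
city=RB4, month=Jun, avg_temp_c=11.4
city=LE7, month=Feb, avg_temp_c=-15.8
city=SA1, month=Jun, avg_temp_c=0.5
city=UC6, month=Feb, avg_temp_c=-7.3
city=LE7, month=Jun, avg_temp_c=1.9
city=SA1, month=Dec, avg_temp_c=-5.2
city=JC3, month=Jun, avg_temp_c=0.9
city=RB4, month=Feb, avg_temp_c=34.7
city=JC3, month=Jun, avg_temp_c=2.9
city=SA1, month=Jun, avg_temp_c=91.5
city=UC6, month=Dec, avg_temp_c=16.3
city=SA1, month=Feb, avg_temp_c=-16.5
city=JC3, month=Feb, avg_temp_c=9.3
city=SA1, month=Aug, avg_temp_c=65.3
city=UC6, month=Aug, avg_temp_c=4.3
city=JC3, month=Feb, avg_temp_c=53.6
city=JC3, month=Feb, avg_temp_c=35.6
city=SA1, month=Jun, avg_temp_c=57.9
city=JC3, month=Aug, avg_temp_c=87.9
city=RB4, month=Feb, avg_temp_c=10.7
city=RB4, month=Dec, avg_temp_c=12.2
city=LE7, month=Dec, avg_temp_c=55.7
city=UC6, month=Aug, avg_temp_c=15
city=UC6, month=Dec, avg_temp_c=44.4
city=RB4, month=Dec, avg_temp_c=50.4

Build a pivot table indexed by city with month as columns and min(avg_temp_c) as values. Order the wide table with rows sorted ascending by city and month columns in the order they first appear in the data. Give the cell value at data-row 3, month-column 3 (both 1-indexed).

With rows sorted ascending by city, row 3 is city=RB4. month columns in first-appearance order: Dec, Feb, Aug, Jun; column 3 is Aug.
Long rows with city=RB4, month=Aug: min(43.4, 55.6, 14.5) = 14.5.

14.5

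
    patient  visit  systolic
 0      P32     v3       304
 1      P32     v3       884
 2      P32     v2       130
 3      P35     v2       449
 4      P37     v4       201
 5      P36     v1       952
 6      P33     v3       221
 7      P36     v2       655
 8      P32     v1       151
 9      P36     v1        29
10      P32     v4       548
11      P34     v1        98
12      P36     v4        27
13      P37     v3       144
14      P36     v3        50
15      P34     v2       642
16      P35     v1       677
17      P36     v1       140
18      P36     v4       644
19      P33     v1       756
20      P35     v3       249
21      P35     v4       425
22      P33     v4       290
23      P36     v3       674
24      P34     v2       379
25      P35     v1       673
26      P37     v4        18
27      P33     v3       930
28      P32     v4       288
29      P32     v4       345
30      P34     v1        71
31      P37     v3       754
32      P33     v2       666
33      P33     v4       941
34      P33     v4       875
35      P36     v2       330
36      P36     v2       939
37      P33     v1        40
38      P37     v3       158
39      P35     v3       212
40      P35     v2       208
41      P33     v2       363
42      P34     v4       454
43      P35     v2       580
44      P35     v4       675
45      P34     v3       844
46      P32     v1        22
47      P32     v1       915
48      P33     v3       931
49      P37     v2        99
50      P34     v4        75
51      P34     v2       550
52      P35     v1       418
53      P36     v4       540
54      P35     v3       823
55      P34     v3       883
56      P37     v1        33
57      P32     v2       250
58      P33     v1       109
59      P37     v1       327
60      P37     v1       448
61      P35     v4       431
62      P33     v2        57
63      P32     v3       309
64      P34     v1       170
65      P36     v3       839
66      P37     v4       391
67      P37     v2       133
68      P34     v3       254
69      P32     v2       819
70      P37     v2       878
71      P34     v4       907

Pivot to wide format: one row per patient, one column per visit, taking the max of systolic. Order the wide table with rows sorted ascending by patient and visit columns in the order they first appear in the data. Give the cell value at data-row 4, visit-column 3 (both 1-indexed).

With rows sorted ascending by patient, row 4 is patient=P35. visit columns in first-appearance order: v3, v2, v4, v1; column 3 is v4.
Long rows with patient=P35, visit=v4: max(425, 675, 431) = 675.

675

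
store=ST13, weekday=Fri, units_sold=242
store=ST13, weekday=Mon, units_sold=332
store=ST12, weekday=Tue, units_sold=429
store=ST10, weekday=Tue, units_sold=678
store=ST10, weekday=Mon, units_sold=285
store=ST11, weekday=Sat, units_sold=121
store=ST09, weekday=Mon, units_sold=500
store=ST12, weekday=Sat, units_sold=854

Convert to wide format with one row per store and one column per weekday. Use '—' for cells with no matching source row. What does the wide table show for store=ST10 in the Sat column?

—

No long-format row has store=ST10 and weekday=Sat, so the cell is —.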